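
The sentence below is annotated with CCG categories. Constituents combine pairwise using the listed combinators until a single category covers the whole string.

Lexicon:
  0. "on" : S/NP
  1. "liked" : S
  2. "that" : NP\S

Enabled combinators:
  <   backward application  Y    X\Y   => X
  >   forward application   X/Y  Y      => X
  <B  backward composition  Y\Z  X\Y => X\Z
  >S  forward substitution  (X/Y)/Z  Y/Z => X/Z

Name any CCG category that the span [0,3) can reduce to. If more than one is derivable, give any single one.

[0,3] S   >
  [0,1] "on" : S/NP
  [1,3] NP   <
    [1,2] "liked" : S
    [2,3] "that" : NP\S

S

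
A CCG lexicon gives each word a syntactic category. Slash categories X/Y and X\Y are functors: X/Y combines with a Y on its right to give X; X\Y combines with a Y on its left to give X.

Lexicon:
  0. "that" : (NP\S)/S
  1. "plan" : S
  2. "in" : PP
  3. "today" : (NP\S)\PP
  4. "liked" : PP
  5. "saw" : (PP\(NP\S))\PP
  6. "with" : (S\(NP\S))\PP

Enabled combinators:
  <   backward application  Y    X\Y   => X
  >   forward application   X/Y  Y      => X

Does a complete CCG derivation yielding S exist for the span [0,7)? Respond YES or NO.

[0,7] S   <
  [0,2] NP\S   >
    [0,1] "that" : (NP\S)/S
    [1,2] "plan" : S
  [2,7] S\(NP\S)   <
    [2,6] PP   <
      [2,4] NP\S   <
        [2,3] "in" : PP
        [3,4] "today" : (NP\S)\PP
      [4,6] PP\(NP\S)   <
        [4,5] "liked" : PP
        [5,6] "saw" : (PP\(NP\S))\PP
    [6,7] "with" : (S\(NP\S))\PP

YES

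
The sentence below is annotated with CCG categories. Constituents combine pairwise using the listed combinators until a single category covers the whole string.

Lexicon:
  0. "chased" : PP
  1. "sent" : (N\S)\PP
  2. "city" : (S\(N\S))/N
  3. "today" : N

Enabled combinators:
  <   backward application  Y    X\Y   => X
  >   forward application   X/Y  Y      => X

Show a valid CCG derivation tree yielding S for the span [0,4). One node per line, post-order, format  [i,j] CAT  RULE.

[0,1] PP  lex  "chased"
[1,2] (N\S)\PP  lex  "sent"
[0,2] N\S  <  k=1
[2,3] (S\(N\S))/N  lex  "city"
[3,4] N  lex  "today"
[2,4] S\(N\S)  >  k=3
[0,4] S  <  k=2

[0,4] S   <
  [0,2] N\S   <
    [0,1] "chased" : PP
    [1,2] "sent" : (N\S)\PP
  [2,4] S\(N\S)   >
    [2,3] "city" : (S\(N\S))/N
    [3,4] "today" : N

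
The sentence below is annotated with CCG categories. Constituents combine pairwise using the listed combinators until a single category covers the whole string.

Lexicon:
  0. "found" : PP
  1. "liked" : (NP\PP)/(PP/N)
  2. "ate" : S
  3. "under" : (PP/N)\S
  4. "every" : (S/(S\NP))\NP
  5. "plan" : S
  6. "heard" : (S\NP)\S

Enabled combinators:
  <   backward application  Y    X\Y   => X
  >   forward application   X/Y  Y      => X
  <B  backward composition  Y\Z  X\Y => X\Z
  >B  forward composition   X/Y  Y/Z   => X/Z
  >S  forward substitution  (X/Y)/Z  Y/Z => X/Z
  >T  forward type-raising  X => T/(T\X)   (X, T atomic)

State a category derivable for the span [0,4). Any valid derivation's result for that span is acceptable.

[0,7] S   >
  [0,5] S/(S\NP)   <
    [0,4] NP   <
      [0,1] "found" : PP
      [1,4] NP\PP   >
        [1,2] "liked" : (NP\PP)/(PP/N)
        [2,4] PP/N   <
          [2,3] "ate" : S
          [3,4] "under" : (PP/N)\S
    [4,5] "every" : (S/(S\NP))\NP
  [5,7] S\NP   <
    [5,6] "plan" : S
    [6,7] "heard" : (S\NP)\S

NP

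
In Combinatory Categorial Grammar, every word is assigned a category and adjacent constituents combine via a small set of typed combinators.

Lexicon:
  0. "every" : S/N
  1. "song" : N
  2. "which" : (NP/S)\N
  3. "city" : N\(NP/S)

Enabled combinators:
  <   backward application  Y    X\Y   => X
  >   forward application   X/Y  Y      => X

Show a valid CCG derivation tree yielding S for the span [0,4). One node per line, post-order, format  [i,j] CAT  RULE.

[0,1] S/N  lex  "every"
[1,2] N  lex  "song"
[2,3] (NP/S)\N  lex  "which"
[1,3] NP/S  <  k=2
[3,4] N\(NP/S)  lex  "city"
[1,4] N  <  k=3
[0,4] S  >  k=1

[0,4] S   >
  [0,1] "every" : S/N
  [1,4] N   <
    [1,3] NP/S   <
      [1,2] "song" : N
      [2,3] "which" : (NP/S)\N
    [3,4] "city" : N\(NP/S)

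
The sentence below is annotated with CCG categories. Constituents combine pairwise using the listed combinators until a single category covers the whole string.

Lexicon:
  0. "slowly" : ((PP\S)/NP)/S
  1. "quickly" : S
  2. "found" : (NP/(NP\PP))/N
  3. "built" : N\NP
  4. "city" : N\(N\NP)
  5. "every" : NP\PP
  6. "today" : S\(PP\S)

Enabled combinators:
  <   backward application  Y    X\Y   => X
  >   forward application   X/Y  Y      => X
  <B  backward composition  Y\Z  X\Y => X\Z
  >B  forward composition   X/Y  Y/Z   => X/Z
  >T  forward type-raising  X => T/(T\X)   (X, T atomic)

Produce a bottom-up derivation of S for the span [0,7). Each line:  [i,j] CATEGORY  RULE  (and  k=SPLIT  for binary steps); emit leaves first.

[0,7] S   <
  [0,6] PP\S   >
    [0,2] (PP\S)/NP   >
      [0,1] "slowly" : ((PP\S)/NP)/S
      [1,2] "quickly" : S
    [2,6] NP   >
      [2,5] NP/(NP\PP)   >
        [2,3] "found" : (NP/(NP\PP))/N
        [3,5] N   <
          [3,4] "built" : N\NP
          [4,5] "city" : N\(N\NP)
      [5,6] "every" : NP\PP
  [6,7] "today" : S\(PP\S)

[0,1] ((PP\S)/NP)/S  lex  "slowly"
[1,2] S  lex  "quickly"
[0,2] (PP\S)/NP  >  k=1
[2,3] (NP/(NP\PP))/N  lex  "found"
[3,4] N\NP  lex  "built"
[4,5] N\(N\NP)  lex  "city"
[3,5] N  <  k=4
[2,5] NP/(NP\PP)  >  k=3
[5,6] NP\PP  lex  "every"
[2,6] NP  >  k=5
[0,6] PP\S  >  k=2
[6,7] S\(PP\S)  lex  "today"
[0,7] S  <  k=6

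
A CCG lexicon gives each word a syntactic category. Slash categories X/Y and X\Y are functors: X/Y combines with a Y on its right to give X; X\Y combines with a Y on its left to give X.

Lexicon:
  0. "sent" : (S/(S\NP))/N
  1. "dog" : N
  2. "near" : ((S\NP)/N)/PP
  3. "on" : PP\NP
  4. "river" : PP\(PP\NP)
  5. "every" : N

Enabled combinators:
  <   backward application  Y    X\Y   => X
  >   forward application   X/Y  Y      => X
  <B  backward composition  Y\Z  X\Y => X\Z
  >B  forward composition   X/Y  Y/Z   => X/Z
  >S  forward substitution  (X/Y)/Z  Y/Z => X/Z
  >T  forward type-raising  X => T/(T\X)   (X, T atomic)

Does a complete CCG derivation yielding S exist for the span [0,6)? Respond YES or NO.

[0,6] S   >
  [0,2] S/(S\NP)   >
    [0,1] "sent" : (S/(S\NP))/N
    [1,2] "dog" : N
  [2,6] S\NP   >
    [2,5] (S\NP)/N   >
      [2,3] "near" : ((S\NP)/N)/PP
      [3,5] PP   <
        [3,4] "on" : PP\NP
        [4,5] "river" : PP\(PP\NP)
    [5,6] "every" : N

YES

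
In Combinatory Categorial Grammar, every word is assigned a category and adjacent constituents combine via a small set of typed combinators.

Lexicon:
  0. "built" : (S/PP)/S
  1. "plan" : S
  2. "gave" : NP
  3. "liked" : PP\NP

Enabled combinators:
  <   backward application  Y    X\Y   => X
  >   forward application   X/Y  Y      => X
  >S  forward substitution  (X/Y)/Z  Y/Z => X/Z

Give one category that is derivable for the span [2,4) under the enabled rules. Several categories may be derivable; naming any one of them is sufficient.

PP

[0,4] S   >
  [0,2] S/PP   >
    [0,1] "built" : (S/PP)/S
    [1,2] "plan" : S
  [2,4] PP   <
    [2,3] "gave" : NP
    [3,4] "liked" : PP\NP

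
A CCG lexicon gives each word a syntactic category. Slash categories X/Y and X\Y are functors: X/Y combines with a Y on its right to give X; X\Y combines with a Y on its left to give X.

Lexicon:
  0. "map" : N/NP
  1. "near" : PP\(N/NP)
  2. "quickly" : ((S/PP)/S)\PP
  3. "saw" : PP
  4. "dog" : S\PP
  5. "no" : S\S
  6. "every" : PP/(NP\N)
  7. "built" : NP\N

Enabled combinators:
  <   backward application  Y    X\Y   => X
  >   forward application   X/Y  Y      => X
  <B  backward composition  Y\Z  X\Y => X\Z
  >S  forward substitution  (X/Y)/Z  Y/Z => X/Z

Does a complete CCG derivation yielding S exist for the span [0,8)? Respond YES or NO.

YES

[0,8] S   >
  [0,6] S/PP   >
    [0,3] (S/PP)/S   <
      [0,2] PP   <
        [0,1] "map" : N/NP
        [1,2] "near" : PP\(N/NP)
      [2,3] "quickly" : ((S/PP)/S)\PP
    [3,6] S   <
      [3,4] "saw" : PP
      [4,6] S\PP   <B
        [4,5] "dog" : S\PP
        [5,6] "no" : S\S
  [6,8] PP   >
    [6,7] "every" : PP/(NP\N)
    [7,8] "built" : NP\N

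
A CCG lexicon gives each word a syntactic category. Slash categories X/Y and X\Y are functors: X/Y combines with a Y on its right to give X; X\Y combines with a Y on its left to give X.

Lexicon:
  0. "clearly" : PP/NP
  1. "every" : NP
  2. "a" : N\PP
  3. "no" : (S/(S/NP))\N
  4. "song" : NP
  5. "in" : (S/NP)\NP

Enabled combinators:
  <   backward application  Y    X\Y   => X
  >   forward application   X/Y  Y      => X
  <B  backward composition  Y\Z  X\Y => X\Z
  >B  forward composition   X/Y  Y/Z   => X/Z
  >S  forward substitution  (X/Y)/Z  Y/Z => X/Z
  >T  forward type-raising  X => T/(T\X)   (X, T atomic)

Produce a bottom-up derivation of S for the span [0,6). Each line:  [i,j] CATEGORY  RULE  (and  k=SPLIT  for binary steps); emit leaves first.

[0,1] PP/NP  lex  "clearly"
[1,2] NP  lex  "every"
[0,2] PP  >  k=1
[2,3] N\PP  lex  "a"
[0,3] N  <  k=2
[3,4] (S/(S/NP))\N  lex  "no"
[0,4] S/(S/NP)  <  k=3
[4,5] NP  lex  "song"
[5,6] (S/NP)\NP  lex  "in"
[4,6] S/NP  <  k=5
[0,6] S  >  k=4

[0,6] S   >
  [0,4] S/(S/NP)   <
    [0,3] N   <
      [0,2] PP   >
        [0,1] "clearly" : PP/NP
        [1,2] "every" : NP
      [2,3] "a" : N\PP
    [3,4] "no" : (S/(S/NP))\N
  [4,6] S/NP   <
    [4,5] "song" : NP
    [5,6] "in" : (S/NP)\NP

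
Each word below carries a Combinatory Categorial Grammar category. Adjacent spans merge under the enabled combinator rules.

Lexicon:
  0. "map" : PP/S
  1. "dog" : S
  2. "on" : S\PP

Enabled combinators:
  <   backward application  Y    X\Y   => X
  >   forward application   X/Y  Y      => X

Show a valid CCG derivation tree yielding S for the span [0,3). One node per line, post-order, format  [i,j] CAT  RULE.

[0,1] PP/S  lex  "map"
[1,2] S  lex  "dog"
[0,2] PP  >  k=1
[2,3] S\PP  lex  "on"
[0,3] S  <  k=2

[0,3] S   <
  [0,2] PP   >
    [0,1] "map" : PP/S
    [1,2] "dog" : S
  [2,3] "on" : S\PP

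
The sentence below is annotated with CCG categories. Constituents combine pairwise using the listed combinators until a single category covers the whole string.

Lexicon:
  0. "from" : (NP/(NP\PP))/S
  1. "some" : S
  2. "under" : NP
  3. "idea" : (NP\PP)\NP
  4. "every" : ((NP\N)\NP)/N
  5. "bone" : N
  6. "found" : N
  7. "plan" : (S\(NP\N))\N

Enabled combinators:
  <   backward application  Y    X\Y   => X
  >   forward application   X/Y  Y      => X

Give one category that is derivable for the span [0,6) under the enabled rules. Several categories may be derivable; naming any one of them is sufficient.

NP\N

[0,8] S   <
  [0,6] NP\N   <
    [0,4] NP   >
      [0,2] NP/(NP\PP)   >
        [0,1] "from" : (NP/(NP\PP))/S
        [1,2] "some" : S
      [2,4] NP\PP   <
        [2,3] "under" : NP
        [3,4] "idea" : (NP\PP)\NP
    [4,6] (NP\N)\NP   >
      [4,5] "every" : ((NP\N)\NP)/N
      [5,6] "bone" : N
  [6,8] S\(NP\N)   <
    [6,7] "found" : N
    [7,8] "plan" : (S\(NP\N))\N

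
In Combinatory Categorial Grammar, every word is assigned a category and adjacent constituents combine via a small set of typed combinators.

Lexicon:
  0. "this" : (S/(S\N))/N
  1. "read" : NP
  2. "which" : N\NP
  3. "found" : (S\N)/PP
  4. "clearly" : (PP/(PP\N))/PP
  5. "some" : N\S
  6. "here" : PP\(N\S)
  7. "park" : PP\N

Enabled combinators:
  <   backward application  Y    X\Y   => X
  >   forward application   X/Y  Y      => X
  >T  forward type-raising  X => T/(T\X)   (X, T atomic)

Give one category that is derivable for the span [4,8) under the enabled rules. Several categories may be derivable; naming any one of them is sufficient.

[0,8] S   >
  [0,3] S/(S\N)   >
    [0,1] "this" : (S/(S\N))/N
    [1,3] N   <
      [1,2] "read" : NP
      [2,3] "which" : N\NP
  [3,8] S\N   >
    [3,4] "found" : (S\N)/PP
    [4,8] PP   >
      [4,7] PP/(PP\N)   >
        [4,5] "clearly" : (PP/(PP\N))/PP
        [5,7] PP   <
          [5,6] "some" : N\S
          [6,7] "here" : PP\(N\S)
      [7,8] "park" : PP\N

PP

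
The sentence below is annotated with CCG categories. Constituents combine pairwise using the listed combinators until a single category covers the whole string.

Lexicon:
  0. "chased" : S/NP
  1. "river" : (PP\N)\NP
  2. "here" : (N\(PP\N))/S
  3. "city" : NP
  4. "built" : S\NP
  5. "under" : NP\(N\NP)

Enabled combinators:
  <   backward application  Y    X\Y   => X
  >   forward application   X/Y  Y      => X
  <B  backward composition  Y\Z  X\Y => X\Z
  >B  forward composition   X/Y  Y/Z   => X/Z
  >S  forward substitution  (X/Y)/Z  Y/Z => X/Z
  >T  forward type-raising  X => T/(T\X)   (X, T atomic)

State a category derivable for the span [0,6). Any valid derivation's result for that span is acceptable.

[0,6] S   >
  [0,1] "chased" : S/NP
  [1,6] NP   <
    [1,5] N\NP   <B
      [1,2] "river" : (PP\N)\NP
      [2,5] N\(PP\N)   >
        [2,3] "here" : (N\(PP\N))/S
        [3,5] S   <
          [3,4] "city" : NP
          [4,5] "built" : S\NP
    [5,6] "under" : NP\(N\NP)

S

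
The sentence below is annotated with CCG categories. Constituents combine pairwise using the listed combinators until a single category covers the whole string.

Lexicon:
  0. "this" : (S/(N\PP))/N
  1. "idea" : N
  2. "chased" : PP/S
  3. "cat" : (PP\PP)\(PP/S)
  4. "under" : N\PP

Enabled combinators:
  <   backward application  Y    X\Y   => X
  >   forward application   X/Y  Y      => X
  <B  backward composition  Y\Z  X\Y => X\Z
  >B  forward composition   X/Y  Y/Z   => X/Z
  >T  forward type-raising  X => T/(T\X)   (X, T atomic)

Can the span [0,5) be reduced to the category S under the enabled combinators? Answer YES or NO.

[0,5] S   >
  [0,2] S/(N\PP)   >
    [0,1] "this" : (S/(N\PP))/N
    [1,2] "idea" : N
  [2,5] N\PP   <B
    [2,4] PP\PP   <
      [2,3] "chased" : PP/S
      [3,4] "cat" : (PP\PP)\(PP/S)
    [4,5] "under" : N\PP

YES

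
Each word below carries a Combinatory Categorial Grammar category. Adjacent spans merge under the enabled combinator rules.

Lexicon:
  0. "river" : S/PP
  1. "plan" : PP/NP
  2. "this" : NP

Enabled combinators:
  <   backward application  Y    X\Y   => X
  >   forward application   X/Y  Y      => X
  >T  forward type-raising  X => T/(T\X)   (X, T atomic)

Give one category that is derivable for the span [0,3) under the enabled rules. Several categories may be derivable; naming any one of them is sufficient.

[0,3] S   >
  [0,1] "river" : S/PP
  [1,3] PP   >
    [1,2] "plan" : PP/NP
    [2,3] "this" : NP

S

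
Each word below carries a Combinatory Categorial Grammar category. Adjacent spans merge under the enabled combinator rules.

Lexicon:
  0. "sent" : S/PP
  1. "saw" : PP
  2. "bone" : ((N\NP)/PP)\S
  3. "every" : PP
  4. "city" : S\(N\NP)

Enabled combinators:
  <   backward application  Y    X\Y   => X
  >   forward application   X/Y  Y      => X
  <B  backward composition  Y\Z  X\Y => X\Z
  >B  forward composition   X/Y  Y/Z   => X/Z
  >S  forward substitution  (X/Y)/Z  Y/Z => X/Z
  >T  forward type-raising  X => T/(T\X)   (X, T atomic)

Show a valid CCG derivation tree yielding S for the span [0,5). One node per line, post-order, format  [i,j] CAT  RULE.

[0,1] S/PP  lex  "sent"
[1,2] PP  lex  "saw"
[0,2] S  >  k=1
[2,3] ((N\NP)/PP)\S  lex  "bone"
[0,3] (N\NP)/PP  <  k=2
[3,4] PP  lex  "every"
[0,4] N\NP  >  k=3
[4,5] S\(N\NP)  lex  "city"
[0,5] S  <  k=4

[0,5] S   <
  [0,4] N\NP   >
    [0,3] (N\NP)/PP   <
      [0,2] S   >
        [0,1] "sent" : S/PP
        [1,2] "saw" : PP
      [2,3] "bone" : ((N\NP)/PP)\S
    [3,4] "every" : PP
  [4,5] "city" : S\(N\NP)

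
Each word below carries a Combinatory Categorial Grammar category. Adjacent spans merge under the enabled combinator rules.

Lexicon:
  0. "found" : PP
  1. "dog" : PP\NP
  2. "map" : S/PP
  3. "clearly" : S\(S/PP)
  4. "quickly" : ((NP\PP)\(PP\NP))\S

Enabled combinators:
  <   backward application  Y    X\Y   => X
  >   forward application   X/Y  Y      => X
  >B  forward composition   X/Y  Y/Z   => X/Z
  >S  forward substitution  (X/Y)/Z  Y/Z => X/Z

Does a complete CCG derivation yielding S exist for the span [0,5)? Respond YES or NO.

PP PP\NP S/PP S\(S/PP) ((NP\PP)\(PP\NP))\S
CKY chart[0,5] = {NP}; S ∉ chart

NO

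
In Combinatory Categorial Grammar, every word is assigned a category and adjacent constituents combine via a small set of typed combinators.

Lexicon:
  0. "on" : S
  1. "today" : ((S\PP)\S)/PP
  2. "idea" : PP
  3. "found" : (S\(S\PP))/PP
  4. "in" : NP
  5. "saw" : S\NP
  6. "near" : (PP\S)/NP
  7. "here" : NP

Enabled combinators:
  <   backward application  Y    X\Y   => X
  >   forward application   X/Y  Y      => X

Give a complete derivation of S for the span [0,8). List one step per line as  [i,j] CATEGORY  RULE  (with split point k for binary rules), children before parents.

[0,1] S  lex  "on"
[1,2] ((S\PP)\S)/PP  lex  "today"
[2,3] PP  lex  "idea"
[1,3] (S\PP)\S  >  k=2
[0,3] S\PP  <  k=1
[3,4] (S\(S\PP))/PP  lex  "found"
[4,5] NP  lex  "in"
[5,6] S\NP  lex  "saw"
[4,6] S  <  k=5
[6,7] (PP\S)/NP  lex  "near"
[7,8] NP  lex  "here"
[6,8] PP\S  >  k=7
[4,8] PP  <  k=6
[3,8] S\(S\PP)  >  k=4
[0,8] S  <  k=3

[0,8] S   <
  [0,3] S\PP   <
    [0,1] "on" : S
    [1,3] (S\PP)\S   >
      [1,2] "today" : ((S\PP)\S)/PP
      [2,3] "idea" : PP
  [3,8] S\(S\PP)   >
    [3,4] "found" : (S\(S\PP))/PP
    [4,8] PP   <
      [4,6] S   <
        [4,5] "in" : NP
        [5,6] "saw" : S\NP
      [6,8] PP\S   >
        [6,7] "near" : (PP\S)/NP
        [7,8] "here" : NP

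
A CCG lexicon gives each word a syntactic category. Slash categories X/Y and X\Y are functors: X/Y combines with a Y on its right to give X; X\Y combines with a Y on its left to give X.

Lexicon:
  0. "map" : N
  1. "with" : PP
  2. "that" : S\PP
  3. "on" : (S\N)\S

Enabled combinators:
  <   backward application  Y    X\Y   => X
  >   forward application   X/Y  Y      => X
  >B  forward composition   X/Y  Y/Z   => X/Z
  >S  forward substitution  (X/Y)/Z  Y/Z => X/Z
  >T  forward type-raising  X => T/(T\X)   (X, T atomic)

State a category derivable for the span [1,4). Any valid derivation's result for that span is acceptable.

S\N

[0,4] S   <
  [0,1] "map" : N
  [1,4] S\N   <
    [1,3] S   <
      [1,2] "with" : PP
      [2,3] "that" : S\PP
    [3,4] "on" : (S\N)\S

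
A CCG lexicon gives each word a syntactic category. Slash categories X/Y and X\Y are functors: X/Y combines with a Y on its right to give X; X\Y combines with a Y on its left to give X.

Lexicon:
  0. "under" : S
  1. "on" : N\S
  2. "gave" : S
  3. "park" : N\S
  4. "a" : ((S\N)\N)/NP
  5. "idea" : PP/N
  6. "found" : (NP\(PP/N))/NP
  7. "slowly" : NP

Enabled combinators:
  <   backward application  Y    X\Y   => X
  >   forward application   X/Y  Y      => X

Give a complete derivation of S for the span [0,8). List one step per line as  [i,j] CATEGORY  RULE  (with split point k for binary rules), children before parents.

[0,1] S  lex  "under"
[1,2] N\S  lex  "on"
[0,2] N  <  k=1
[2,3] S  lex  "gave"
[3,4] N\S  lex  "park"
[2,4] N  <  k=3
[4,5] ((S\N)\N)/NP  lex  "a"
[5,6] PP/N  lex  "idea"
[6,7] (NP\(PP/N))/NP  lex  "found"
[7,8] NP  lex  "slowly"
[6,8] NP\(PP/N)  >  k=7
[5,8] NP  <  k=6
[4,8] (S\N)\N  >  k=5
[2,8] S\N  <  k=4
[0,8] S  <  k=2

[0,8] S   <
  [0,2] N   <
    [0,1] "under" : S
    [1,2] "on" : N\S
  [2,8] S\N   <
    [2,4] N   <
      [2,3] "gave" : S
      [3,4] "park" : N\S
    [4,8] (S\N)\N   >
      [4,5] "a" : ((S\N)\N)/NP
      [5,8] NP   <
        [5,6] "idea" : PP/N
        [6,8] NP\(PP/N)   >
          [6,7] "found" : (NP\(PP/N))/NP
          [7,8] "slowly" : NP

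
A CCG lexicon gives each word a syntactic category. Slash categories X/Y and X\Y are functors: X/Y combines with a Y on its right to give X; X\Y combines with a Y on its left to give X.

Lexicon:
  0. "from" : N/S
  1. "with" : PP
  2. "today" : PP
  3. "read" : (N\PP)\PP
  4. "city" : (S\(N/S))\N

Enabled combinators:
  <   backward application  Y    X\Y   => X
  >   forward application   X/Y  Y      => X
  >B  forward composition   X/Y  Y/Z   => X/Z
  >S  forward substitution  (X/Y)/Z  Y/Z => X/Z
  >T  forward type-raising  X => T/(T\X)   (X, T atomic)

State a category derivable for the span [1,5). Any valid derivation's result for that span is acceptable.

S\(N/S)

[0,5] S   <
  [0,1] "from" : N/S
  [1,5] S\(N/S)   <
    [1,4] N   <
      [1,2] "with" : PP
      [2,4] N\PP   <
        [2,3] "today" : PP
        [3,4] "read" : (N\PP)\PP
    [4,5] "city" : (S\(N/S))\N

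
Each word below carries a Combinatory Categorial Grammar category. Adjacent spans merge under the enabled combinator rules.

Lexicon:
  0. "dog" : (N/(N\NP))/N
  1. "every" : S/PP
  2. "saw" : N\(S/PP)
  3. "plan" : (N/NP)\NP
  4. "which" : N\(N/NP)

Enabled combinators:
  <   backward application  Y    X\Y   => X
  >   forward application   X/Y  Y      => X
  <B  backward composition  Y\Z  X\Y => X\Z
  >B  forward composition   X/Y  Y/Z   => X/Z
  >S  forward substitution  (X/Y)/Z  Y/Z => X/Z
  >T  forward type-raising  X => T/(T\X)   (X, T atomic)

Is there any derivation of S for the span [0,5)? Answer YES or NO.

NO

(N/(N\NP))/N S/PP N\(S/PP) (N/NP)\NP N\(N/NP)
CKY chart[0,5] = {N, N/(N\N), NP/(NP\N), PP/(PP\N), S/(S\N)}; S ∉ chart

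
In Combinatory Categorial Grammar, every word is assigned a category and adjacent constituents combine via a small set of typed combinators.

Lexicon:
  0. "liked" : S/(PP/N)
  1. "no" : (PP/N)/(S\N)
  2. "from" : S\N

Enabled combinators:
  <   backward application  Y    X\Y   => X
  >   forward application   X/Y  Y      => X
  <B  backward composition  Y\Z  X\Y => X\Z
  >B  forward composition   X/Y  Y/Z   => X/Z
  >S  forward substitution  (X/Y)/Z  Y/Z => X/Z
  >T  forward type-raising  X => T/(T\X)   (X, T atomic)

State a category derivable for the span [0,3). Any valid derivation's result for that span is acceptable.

S

[0,3] S   >
  [0,1] "liked" : S/(PP/N)
  [1,3] PP/N   >
    [1,2] "no" : (PP/N)/(S\N)
    [2,3] "from" : S\N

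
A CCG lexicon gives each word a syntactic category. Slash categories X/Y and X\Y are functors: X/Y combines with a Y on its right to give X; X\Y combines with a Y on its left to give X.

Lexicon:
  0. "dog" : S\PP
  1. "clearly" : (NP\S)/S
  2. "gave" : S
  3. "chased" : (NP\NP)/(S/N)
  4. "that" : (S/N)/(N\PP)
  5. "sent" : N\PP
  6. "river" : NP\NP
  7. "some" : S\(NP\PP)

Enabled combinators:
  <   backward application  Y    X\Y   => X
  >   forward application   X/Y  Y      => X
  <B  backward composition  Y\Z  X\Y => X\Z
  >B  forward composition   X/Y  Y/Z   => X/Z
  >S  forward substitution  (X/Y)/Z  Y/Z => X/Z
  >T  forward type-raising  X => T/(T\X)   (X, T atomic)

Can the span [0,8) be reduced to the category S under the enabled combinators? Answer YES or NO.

YES

[0,8] S   <
  [0,7] NP\PP   <B
    [0,3] NP\PP   <B
      [0,1] "dog" : S\PP
      [1,3] NP\S   >
        [1,2] "clearly" : (NP\S)/S
        [2,3] "gave" : S
    [3,7] NP\NP   <B
      [3,6] NP\NP   >
        [3,4] "chased" : (NP\NP)/(S/N)
        [4,6] S/N   >
          [4,5] "that" : (S/N)/(N\PP)
          [5,6] "sent" : N\PP
      [6,7] "river" : NP\NP
  [7,8] "some" : S\(NP\PP)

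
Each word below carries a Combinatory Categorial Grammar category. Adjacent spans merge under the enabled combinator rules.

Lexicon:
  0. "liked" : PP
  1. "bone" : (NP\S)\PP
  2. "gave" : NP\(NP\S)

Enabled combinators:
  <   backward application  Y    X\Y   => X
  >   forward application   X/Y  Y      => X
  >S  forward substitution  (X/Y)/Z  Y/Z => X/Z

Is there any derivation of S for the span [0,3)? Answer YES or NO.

PP (NP\S)\PP NP\(NP\S)
CKY chart[0,3] = {NP}; S ∉ chart

NO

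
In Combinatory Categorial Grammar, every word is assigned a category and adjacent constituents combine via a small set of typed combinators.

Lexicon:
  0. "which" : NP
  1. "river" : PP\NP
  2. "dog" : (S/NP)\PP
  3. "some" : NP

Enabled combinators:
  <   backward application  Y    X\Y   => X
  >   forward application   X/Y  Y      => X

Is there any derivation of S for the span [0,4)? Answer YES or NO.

YES

[0,4] S   >
  [0,3] S/NP   <
    [0,2] PP   <
      [0,1] "which" : NP
      [1,2] "river" : PP\NP
    [2,3] "dog" : (S/NP)\PP
  [3,4] "some" : NP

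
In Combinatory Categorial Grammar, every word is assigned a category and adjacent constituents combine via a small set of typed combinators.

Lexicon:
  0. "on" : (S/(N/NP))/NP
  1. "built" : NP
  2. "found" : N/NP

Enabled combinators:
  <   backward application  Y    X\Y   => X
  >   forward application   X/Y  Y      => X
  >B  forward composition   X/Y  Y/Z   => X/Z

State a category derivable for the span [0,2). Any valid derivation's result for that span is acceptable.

[0,3] S   >
  [0,2] S/(N/NP)   >
    [0,1] "on" : (S/(N/NP))/NP
    [1,2] "built" : NP
  [2,3] "found" : N/NP

S/(N/NP)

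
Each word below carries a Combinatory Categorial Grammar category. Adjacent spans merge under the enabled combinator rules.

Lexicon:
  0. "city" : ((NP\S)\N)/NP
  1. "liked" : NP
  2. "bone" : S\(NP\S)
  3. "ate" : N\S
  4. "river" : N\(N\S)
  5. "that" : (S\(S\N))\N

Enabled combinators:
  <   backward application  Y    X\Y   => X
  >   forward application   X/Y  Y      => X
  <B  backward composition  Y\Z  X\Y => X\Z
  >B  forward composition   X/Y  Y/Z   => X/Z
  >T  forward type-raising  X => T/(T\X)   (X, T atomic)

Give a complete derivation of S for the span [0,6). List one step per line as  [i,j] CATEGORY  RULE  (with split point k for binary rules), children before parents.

[0,6] S   <
  [0,3] S\N   <B
    [0,2] (NP\S)\N   >
      [0,1] "city" : ((NP\S)\N)/NP
      [1,2] "liked" : NP
    [2,3] "bone" : S\(NP\S)
  [3,6] S\(S\N)   <
    [3,5] N   <
      [3,4] "ate" : N\S
      [4,5] "river" : N\(N\S)
    [5,6] "that" : (S\(S\N))\N

[0,1] ((NP\S)\N)/NP  lex  "city"
[1,2] NP  lex  "liked"
[0,2] (NP\S)\N  >  k=1
[2,3] S\(NP\S)  lex  "bone"
[0,3] S\N  <B  k=2
[3,4] N\S  lex  "ate"
[4,5] N\(N\S)  lex  "river"
[3,5] N  <  k=4
[5,6] (S\(S\N))\N  lex  "that"
[3,6] S\(S\N)  <  k=5
[0,6] S  <  k=3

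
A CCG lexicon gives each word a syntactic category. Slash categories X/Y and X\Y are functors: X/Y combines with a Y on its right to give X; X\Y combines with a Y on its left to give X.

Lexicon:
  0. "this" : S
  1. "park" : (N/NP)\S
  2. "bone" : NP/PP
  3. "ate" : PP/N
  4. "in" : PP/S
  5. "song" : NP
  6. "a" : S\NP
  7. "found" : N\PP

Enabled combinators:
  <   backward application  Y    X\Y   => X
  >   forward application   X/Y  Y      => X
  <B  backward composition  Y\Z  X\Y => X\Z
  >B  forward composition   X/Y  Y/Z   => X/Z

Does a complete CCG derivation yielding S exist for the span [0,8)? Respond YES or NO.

NO

S (N/NP)\S NP/PP PP/N PP/S NP S\NP N\PP
CKY chart[0,8] = {N}; S ∉ chart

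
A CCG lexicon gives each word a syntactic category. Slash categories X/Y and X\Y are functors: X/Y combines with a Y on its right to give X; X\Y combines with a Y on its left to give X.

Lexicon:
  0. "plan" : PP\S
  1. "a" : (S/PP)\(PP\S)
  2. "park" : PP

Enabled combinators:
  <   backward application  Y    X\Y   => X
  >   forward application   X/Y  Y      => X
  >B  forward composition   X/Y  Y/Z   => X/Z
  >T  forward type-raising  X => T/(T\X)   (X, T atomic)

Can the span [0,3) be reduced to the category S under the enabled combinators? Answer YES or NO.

YES

[0,3] S   >
  [0,2] S/PP   <
    [0,1] "plan" : PP\S
    [1,2] "a" : (S/PP)\(PP\S)
  [2,3] "park" : PP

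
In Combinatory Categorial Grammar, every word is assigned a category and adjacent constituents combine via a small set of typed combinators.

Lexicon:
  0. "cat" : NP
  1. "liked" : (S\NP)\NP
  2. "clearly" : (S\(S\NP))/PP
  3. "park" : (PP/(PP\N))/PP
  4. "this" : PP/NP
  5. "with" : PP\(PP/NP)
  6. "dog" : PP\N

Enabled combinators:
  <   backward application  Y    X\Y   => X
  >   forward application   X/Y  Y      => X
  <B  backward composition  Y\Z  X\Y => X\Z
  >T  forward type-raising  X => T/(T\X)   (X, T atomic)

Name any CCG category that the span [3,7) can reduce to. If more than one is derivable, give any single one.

PP

[0,7] S   <
  [0,2] S\NP   <
    [0,1] "cat" : NP
    [1,2] "liked" : (S\NP)\NP
  [2,7] S\(S\NP)   >
    [2,3] "clearly" : (S\(S\NP))/PP
    [3,7] PP   >
      [3,6] PP/(PP\N)   >
        [3,4] "park" : (PP/(PP\N))/PP
        [4,6] PP   <
          [4,5] "this" : PP/NP
          [5,6] "with" : PP\(PP/NP)
      [6,7] "dog" : PP\N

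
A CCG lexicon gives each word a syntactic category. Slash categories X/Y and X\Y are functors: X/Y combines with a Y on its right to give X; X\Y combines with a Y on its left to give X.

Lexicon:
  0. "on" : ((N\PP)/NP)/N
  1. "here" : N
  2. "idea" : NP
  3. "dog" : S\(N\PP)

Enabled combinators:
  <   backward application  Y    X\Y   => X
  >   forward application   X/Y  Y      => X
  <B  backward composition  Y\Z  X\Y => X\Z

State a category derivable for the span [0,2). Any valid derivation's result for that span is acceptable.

[0,4] S   <
  [0,3] N\PP   >
    [0,2] (N\PP)/NP   >
      [0,1] "on" : ((N\PP)/NP)/N
      [1,2] "here" : N
    [2,3] "idea" : NP
  [3,4] "dog" : S\(N\PP)

(N\PP)/NP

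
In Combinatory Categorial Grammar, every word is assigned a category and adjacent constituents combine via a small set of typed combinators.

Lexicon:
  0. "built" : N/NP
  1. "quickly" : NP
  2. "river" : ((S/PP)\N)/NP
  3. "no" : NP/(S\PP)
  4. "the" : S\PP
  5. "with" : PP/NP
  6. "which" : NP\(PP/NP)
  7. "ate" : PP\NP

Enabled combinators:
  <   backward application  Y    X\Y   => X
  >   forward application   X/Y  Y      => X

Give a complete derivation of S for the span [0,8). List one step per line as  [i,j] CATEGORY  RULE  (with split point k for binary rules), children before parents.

[0,8] S   >
  [0,5] S/PP   <
    [0,2] N   >
      [0,1] "built" : N/NP
      [1,2] "quickly" : NP
    [2,5] (S/PP)\N   >
      [2,3] "river" : ((S/PP)\N)/NP
      [3,5] NP   >
        [3,4] "no" : NP/(S\PP)
        [4,5] "the" : S\PP
  [5,8] PP   <
    [5,7] NP   <
      [5,6] "with" : PP/NP
      [6,7] "which" : NP\(PP/NP)
    [7,8] "ate" : PP\NP

[0,1] N/NP  lex  "built"
[1,2] NP  lex  "quickly"
[0,2] N  >  k=1
[2,3] ((S/PP)\N)/NP  lex  "river"
[3,4] NP/(S\PP)  lex  "no"
[4,5] S\PP  lex  "the"
[3,5] NP  >  k=4
[2,5] (S/PP)\N  >  k=3
[0,5] S/PP  <  k=2
[5,6] PP/NP  lex  "with"
[6,7] NP\(PP/NP)  lex  "which"
[5,7] NP  <  k=6
[7,8] PP\NP  lex  "ate"
[5,8] PP  <  k=7
[0,8] S  >  k=5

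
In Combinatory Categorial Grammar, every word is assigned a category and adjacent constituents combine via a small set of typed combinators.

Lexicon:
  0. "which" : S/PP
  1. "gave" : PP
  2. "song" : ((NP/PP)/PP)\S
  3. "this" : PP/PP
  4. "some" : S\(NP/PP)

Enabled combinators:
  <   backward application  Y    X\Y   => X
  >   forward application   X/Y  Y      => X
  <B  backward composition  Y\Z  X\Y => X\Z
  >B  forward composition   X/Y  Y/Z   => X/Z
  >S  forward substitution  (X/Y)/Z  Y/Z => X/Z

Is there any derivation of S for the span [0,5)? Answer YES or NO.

[0,5] S   <
  [0,4] NP/PP   >S
    [0,3] (NP/PP)/PP   <
      [0,2] S   >
        [0,1] "which" : S/PP
        [1,2] "gave" : PP
      [2,3] "song" : ((NP/PP)/PP)\S
    [3,4] "this" : PP/PP
  [4,5] "some" : S\(NP/PP)

YES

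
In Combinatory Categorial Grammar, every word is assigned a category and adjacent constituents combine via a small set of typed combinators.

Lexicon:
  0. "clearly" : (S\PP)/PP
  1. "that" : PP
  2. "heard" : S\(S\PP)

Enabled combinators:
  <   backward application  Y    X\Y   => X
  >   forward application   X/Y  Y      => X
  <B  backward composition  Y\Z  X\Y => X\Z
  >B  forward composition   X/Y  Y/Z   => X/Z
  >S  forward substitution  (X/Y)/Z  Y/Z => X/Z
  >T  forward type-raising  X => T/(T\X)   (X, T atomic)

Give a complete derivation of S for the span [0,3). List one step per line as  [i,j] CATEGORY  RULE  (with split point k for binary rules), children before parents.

[0,3] S   <
  [0,2] S\PP   >
    [0,1] "clearly" : (S\PP)/PP
    [1,2] "that" : PP
  [2,3] "heard" : S\(S\PP)

[0,1] (S\PP)/PP  lex  "clearly"
[1,2] PP  lex  "that"
[0,2] S\PP  >  k=1
[2,3] S\(S\PP)  lex  "heard"
[0,3] S  <  k=2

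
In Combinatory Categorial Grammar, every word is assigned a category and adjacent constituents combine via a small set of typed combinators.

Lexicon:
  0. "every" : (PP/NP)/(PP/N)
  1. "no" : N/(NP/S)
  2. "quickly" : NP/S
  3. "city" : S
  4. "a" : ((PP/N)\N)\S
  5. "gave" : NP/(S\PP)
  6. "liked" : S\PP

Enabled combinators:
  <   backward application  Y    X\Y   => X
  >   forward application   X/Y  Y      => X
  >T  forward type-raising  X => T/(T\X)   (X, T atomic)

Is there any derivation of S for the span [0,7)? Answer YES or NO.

(PP/NP)/(PP/N) N/(NP/S) NP/S S ((PP/N)\N)\S NP/(S\PP) S\PP
CKY chart[0,7] = {N/(N\PP), NP/(NP\PP), PP, PP/(PP\PP), S/(S\PP)}; S ∉ chart

NO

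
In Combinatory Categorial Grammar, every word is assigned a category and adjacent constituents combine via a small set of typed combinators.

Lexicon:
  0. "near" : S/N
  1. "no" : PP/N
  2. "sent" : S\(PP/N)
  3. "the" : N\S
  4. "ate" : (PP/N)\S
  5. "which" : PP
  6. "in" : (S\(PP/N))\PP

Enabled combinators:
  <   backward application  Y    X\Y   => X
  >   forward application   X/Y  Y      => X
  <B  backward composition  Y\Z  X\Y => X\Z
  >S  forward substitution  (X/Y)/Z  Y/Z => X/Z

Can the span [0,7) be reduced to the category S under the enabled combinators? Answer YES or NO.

YES

[0,7] S   <
  [0,5] PP/N   <
    [0,4] S   >
      [0,1] "near" : S/N
      [1,4] N   <
        [1,3] S   <
          [1,2] "no" : PP/N
          [2,3] "sent" : S\(PP/N)
        [3,4] "the" : N\S
    [4,5] "ate" : (PP/N)\S
  [5,7] S\(PP/N)   <
    [5,6] "which" : PP
    [6,7] "in" : (S\(PP/N))\PP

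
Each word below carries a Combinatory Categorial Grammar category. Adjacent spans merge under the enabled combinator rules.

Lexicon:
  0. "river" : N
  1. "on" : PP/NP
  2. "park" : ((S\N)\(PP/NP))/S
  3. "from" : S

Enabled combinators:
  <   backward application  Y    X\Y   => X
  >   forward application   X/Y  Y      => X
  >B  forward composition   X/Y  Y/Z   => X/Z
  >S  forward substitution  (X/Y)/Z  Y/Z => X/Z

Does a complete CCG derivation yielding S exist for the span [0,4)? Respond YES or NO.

[0,4] S   <
  [0,1] "river" : N
  [1,4] S\N   <
    [1,2] "on" : PP/NP
    [2,4] (S\N)\(PP/NP)   >
      [2,3] "park" : ((S\N)\(PP/NP))/S
      [3,4] "from" : S

YES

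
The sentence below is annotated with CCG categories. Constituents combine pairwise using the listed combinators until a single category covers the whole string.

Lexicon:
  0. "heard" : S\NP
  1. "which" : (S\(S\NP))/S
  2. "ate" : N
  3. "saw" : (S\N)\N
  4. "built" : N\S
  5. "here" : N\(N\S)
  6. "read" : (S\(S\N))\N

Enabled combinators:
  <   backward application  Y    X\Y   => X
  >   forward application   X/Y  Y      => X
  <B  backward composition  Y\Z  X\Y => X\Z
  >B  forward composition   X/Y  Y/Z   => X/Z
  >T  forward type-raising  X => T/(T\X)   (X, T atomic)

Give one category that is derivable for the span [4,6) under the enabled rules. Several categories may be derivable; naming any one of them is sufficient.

[0,7] S   <
  [0,1] "heard" : S\NP
  [1,7] S\(S\NP)   >
    [1,2] "which" : (S\(S\NP))/S
    [2,7] S   <
      [2,4] S\N   <
        [2,3] "ate" : N
        [3,4] "saw" : (S\N)\N
      [4,7] S\(S\N)   <
        [4,6] N   <
          [4,5] "built" : N\S
          [5,6] "here" : N\(N\S)
        [6,7] "read" : (S\(S\N))\N

N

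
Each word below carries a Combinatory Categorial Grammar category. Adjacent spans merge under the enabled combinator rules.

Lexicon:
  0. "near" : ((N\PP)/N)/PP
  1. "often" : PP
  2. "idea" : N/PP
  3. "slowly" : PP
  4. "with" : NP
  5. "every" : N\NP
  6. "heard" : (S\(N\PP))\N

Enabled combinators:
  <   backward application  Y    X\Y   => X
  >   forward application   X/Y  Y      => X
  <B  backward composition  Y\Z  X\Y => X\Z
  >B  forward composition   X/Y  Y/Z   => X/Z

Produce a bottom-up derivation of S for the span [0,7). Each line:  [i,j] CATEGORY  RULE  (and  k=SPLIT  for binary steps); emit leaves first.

[0,1] ((N\PP)/N)/PP  lex  "near"
[1,2] PP  lex  "often"
[0,2] (N\PP)/N  >  k=1
[2,3] N/PP  lex  "idea"
[3,4] PP  lex  "slowly"
[2,4] N  >  k=3
[0,4] N\PP  >  k=2
[4,5] NP  lex  "with"
[5,6] N\NP  lex  "every"
[4,6] N  <  k=5
[6,7] (S\(N\PP))\N  lex  "heard"
[4,7] S\(N\PP)  <  k=6
[0,7] S  <  k=4

[0,7] S   <
  [0,4] N\PP   >
    [0,2] (N\PP)/N   >
      [0,1] "near" : ((N\PP)/N)/PP
      [1,2] "often" : PP
    [2,4] N   >
      [2,3] "idea" : N/PP
      [3,4] "slowly" : PP
  [4,7] S\(N\PP)   <
    [4,6] N   <
      [4,5] "with" : NP
      [5,6] "every" : N\NP
    [6,7] "heard" : (S\(N\PP))\N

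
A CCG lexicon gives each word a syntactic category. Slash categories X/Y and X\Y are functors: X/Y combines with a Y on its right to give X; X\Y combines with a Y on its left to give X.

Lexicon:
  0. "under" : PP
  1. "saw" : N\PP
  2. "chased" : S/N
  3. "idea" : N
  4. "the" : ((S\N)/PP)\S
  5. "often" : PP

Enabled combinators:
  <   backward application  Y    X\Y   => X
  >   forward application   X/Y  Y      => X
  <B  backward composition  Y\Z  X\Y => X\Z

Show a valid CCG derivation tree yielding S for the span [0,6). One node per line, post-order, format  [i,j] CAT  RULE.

[0,1] PP  lex  "under"
[1,2] N\PP  lex  "saw"
[0,2] N  <  k=1
[2,3] S/N  lex  "chased"
[3,4] N  lex  "idea"
[2,4] S  >  k=3
[4,5] ((S\N)/PP)\S  lex  "the"
[2,5] (S\N)/PP  <  k=4
[5,6] PP  lex  "often"
[2,6] S\N  >  k=5
[0,6] S  <  k=2

[0,6] S   <
  [0,2] N   <
    [0,1] "under" : PP
    [1,2] "saw" : N\PP
  [2,6] S\N   >
    [2,5] (S\N)/PP   <
      [2,4] S   >
        [2,3] "chased" : S/N
        [3,4] "idea" : N
      [4,5] "the" : ((S\N)/PP)\S
    [5,6] "often" : PP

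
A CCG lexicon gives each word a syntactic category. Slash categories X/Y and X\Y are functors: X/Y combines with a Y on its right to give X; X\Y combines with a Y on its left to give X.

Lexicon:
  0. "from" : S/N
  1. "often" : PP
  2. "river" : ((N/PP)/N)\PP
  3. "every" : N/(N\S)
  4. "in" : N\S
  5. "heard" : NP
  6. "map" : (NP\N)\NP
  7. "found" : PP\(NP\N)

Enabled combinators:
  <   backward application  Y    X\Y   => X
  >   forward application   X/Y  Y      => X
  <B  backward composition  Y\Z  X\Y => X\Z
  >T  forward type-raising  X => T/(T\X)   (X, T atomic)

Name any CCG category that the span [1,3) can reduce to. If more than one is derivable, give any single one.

(N/PP)/N

[0,8] S   >
  [0,1] "from" : S/N
  [1,8] N   >
    [1,5] N/PP   >
      [1,3] (N/PP)/N   <
        [1,2] "often" : PP
        [2,3] "river" : ((N/PP)/N)\PP
      [3,5] N   >
        [3,4] "every" : N/(N\S)
        [4,5] "in" : N\S
    [5,8] PP   >
      [5,6] PP/(PP\NP)   >T
        [5,6] "heard" : NP
      [6,8] PP\NP   <B
        [6,7] "map" : (NP\N)\NP
        [7,8] "found" : PP\(NP\N)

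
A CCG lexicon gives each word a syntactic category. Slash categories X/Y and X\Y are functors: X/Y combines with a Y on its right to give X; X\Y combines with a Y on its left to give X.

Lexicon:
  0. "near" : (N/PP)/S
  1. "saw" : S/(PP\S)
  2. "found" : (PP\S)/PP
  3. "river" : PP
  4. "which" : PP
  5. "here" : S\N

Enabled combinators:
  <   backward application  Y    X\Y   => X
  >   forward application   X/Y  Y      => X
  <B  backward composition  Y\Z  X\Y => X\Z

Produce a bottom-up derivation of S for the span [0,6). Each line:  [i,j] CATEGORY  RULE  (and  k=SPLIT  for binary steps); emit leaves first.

[0,6] S   <
  [0,5] N   >
    [0,4] N/PP   >
      [0,1] "near" : (N/PP)/S
      [1,4] S   >
        [1,2] "saw" : S/(PP\S)
        [2,4] PP\S   >
          [2,3] "found" : (PP\S)/PP
          [3,4] "river" : PP
    [4,5] "which" : PP
  [5,6] "here" : S\N

[0,1] (N/PP)/S  lex  "near"
[1,2] S/(PP\S)  lex  "saw"
[2,3] (PP\S)/PP  lex  "found"
[3,4] PP  lex  "river"
[2,4] PP\S  >  k=3
[1,4] S  >  k=2
[0,4] N/PP  >  k=1
[4,5] PP  lex  "which"
[0,5] N  >  k=4
[5,6] S\N  lex  "here"
[0,6] S  <  k=5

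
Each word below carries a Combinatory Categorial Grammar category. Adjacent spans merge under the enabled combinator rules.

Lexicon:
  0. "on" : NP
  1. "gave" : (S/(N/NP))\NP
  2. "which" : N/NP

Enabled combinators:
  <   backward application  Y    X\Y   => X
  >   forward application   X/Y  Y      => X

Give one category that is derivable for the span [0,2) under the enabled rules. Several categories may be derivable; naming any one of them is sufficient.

[0,3] S   >
  [0,2] S/(N/NP)   <
    [0,1] "on" : NP
    [1,2] "gave" : (S/(N/NP))\NP
  [2,3] "which" : N/NP

S/(N/NP)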